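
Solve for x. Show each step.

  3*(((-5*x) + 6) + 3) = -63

Step 1. [3*(((-5*x) + 6) + 3) = -63] 3·(inner) — divide through by 3 ⇒ div: ((-5*x) + 6) + 3 = -21.
Step 2. [((-5*x) + 6) + 3 = -21] the outer +3 inverts by subtracting 3 ⇒ sub: (-5*x) + 6 = -24.
Step 3. [(-5*x) + 6 = -24] 6 comes off first (subtract 6) ⇒ sub: -5*x = -30.
Step 4. [-5*x = -30] -5 out front; divide by -5. So div: x = 6.

Answer: x ∈ {6}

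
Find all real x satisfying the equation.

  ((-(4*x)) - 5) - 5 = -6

Step 1. [((-(4*x)) - 5) - 5 = -6] add 5: x sits inside (… - 5). So sub: (-(4*x)) - 5 = -1.
Step 2. [(-(4*x)) - 5 = -1] add 5: x sits inside (… - 5). So sub: -(4*x) = 4.
Step 3. [-(4*x) = 4] flip signs both sides, so neg: 4*x = -4.
Step 4. [4*x = -4] LHS = 4·(…); ÷4 both sides, so div: x = -1.

Answer: x ∈ {-1}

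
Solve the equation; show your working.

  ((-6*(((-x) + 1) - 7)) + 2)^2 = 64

Step 1. [((-6*(((-x) + 1) - 7)) + 2)^2 = 64] LHS squared, RHS 64 ≥ 0: apply √ (±) ⇒ sqrt: (-6*(((-x) + 1) - 7)) + 2 = 8 or -8.
Step 2. [(-6*(((-x) + 1) - 7)) + 2 = 8 or -8] +2 is outermost — subtract 2 both sides, so sub: -6*(((-x) + 1) - 7) = 6 or -10.
Step 3. [-6*(((-x) + 1) - 7) = 6 or -10] -6 out front; divide by -6 ⇒ div: ((-x) + 1) - 7 = -1 or 5/3.
Step 4. [((-x) + 1) - 7 = -1 or 5/3] the outer -7 inverts by adding 7 ⇒ sub: (-x) + 1 = 6 or 26/3.
Step 5. [(-x) + 1 = 6 or 26/3] 1 comes off first (subtract 1). So sub: -x = 5 or 23/3.
Step 6. [-x = 5 or 23/3] leading − — multiply by −1 ⇒ neg: x = -5 or -23/3.

Answer: x ∈ {-23/3, -5}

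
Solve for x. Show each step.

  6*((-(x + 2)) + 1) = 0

Step 1. [6*((-(x + 2)) + 1) = 0] 6·(inner) — divide through by 6, so div: (-(x + 2)) + 1 = 0.
Step 2. [(-(x + 2)) + 1 = 0] +1 is outermost — subtract 1 both sides ⇒ sub: -(x + 2) = -1.
Step 3. [-(x + 2) = -1] flip signs both sides. So neg: x + 2 = 1.
Step 4. [x + 2 = 1] +2 is outermost — subtract 2 both sides, so sub: x = -1.

Answer: x ∈ {-1}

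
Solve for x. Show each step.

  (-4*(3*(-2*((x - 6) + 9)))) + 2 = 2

Step 1. [(-4*(3*(-2*((x - 6) + 9)))) + 2 = 2] the outer +2 inverts by subtracting 2 ⇒ sub: -4*(3*(-2*((x - 6) + 9))) = 0.
Step 2. [-4*(3*(-2*((x - 6) + 9))) = 0] leading coefficient -4: divide by -4, so div: 3*(-2*((x - 6) + 9)) = 0.
Step 3. [3*(-2*((x - 6) + 9)) = 0] divide by the outer 3 ⇒ div: -2*((x - 6) + 9) = 0.
Step 4. [-2*((x - 6) + 9) = 0] -2 out front; divide by -2, so div: (x - 6) + 9 = 0.
Step 5. [(x - 6) + 9 = 0] 9 comes off first (subtract 9). So sub: x - 6 = -9.
Step 6. [x - 6 = -9] the outer -6 inverts by adding 6 ⇒ sub: x = -3.

Answer: x ∈ {-3}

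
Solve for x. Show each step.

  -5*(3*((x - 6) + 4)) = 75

Step 1. [-5*(3*((x - 6) + 4)) = 75] LHS = -5·(…); ÷-5 both sides ⇒ div: 3*((x - 6) + 4) = -15.
Step 2. [3*((x - 6) + 4) = -15] 3·(inner) — divide through by 3, so div: (x - 6) + 4 = -5.
Step 3. [(x - 6) + 4 = -5] subtract 4: x sits inside (… + 4), so sub: x - 6 = -9.
Step 4. [x - 6 = -9] the outer -6 inverts by adding 6. So sub: x = -3.

Answer: x ∈ {-3}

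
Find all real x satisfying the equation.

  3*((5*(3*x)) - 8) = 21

Step 1. [3*((5*(3*x)) - 8) = 21] 3 out front; divide by 3 ⇒ div: (5*(3*x)) - 8 = 7.
Step 2. [(5*(3*x)) - 8 = 7] peel the -8: add 8 from each side ⇒ sub: 5*(3*x) = 15.
Step 3. [5*(3*x) = 15] divide by the outer 5 ⇒ div: 3*x = 3.
Step 4. [3*x = 3] leading coefficient 3: divide by 3 ⇒ div: x = 1.

Answer: x ∈ {1}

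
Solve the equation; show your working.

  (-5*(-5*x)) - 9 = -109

Step 1. [(-5*(-5*x)) - 9 = -109] add 9: x sits inside (… - 9) ⇒ sub: -5*(-5*x) = -100.
Step 2. [-5*(-5*x) = -100] leading coefficient -5: divide by -5. So div: -5*x = 20.
Step 3. [-5*x = 20] divide by the outer -5. So div: x = -4.

Answer: x ∈ {-4}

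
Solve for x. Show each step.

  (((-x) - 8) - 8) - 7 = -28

Step 1. [(((-x) - 8) - 8) - 7 = -28] 7 comes off first (add 7). So sub: ((-x) - 8) - 8 = -21.
Step 2. [((-x) - 8) - 8 = -21] 8 comes off first (add 8) ⇒ sub: (-x) - 8 = -13.
Step 3. [(-x) - 8 = -13] the outer -8 inverts by adding 8. So sub: -x = -5.
Step 4. [-x = -5] LHS negated; negate both sides. So neg: x = 5.

Answer: x ∈ {5}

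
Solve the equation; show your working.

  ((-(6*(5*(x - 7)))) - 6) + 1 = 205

Step 1. [((-(6*(5*(x - 7)))) - 6) + 1 = 205] 1 comes off first (subtract 1), so sub: (-(6*(5*(x - 7)))) - 6 = 204.
Step 2. [(-(6*(5*(x - 7)))) - 6 = 204] 6 comes off first (add 6). So sub: -(6*(5*(x - 7))) = 210.
Step 3. [-(6*(5*(x - 7))) = 210] flip signs both sides ⇒ neg: 6*(5*(x - 7)) = -210.
Step 4. [6*(5*(x - 7)) = -210] LHS = 6·(…); ÷6 both sides ⇒ div: 5*(x - 7) = -35.
Step 5. [5*(x - 7) = -35] 5 out front; divide by 5. So div: x - 7 = -7.
Step 6. [x - 7 = -7] add 7: x sits inside (… - 7). So sub: x = 0.

Answer: x ∈ {0}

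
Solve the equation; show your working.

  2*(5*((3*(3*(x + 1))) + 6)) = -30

Step 1. [2*(5*((3*(3*(x + 1))) + 6)) = -30] 2 out front; divide by 2. So div: 5*((3*(3*(x + 1))) + 6) = -15.
Step 2. [5*((3*(3*(x + 1))) + 6) = -15] 5·(inner) — divide through by 5 ⇒ div: (3*(3*(x + 1))) + 6 = -3.
Step 3. [(3*(3*(x + 1))) + 6 = -3] 3 divides every term; factor it out, so factor: (3*(x + 1)) + 2 = -1.
Step 4. [(3*(x + 1)) + 2 = -1] 2 comes off first (subtract 2) ⇒ sub: 3*(x + 1) = -3.
Step 5. [3*(x + 1) = -3] 3 out front; divide by 3 ⇒ div: x + 1 = -1.
Step 6. [x + 1 = -1] +1 is outermost — subtract 1 both sides ⇒ sub: x = -2.

Answer: x ∈ {-2}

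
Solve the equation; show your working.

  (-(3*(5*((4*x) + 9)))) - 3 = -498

Step 1. [(-(3*(5*((4*x) + 9)))) - 3 = -498] -3 is outermost — add 3 both sides ⇒ sub: -(3*(5*((4*x) + 9))) = -495.
Step 2. [-(3*(5*((4*x) + 9))) = -495] LHS negated; negate both sides, so neg: 3*(5*((4*x) + 9)) = 495.
Step 3. [3*(5*((4*x) + 9)) = 495] LHS = 3·(…); ÷3 both sides ⇒ div: 5*((4*x) + 9) = 165.
Step 4. [5*((4*x) + 9) = 165] leading coefficient 5: divide by 5 ⇒ div: (4*x) + 9 = 33.
Step 5. [(4*x) + 9 = 33] subtract 9: x sits inside (… + 9), so sub: 4*x = 24.
Step 6. [4*x = 24] leading coefficient 4: divide by 4. So div: x = 6.

Answer: x ∈ {6}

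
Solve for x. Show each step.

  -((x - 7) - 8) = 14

Step 1. [-((x - 7) - 8) = 14] flip signs both sides ⇒ neg: (x - 7) - 8 = -14.
Step 2. [(x - 7) - 8 = -14] peel the -8: add 8 from each side, so sub: x - 7 = -6.
Step 3. [x - 7 = -6] add 7: x sits inside (… - 7) ⇒ sub: x = 1.

Answer: x ∈ {1}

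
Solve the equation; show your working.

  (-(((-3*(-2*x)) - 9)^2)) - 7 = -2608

Step 1. [(-(((-3*(-2*x)) - 9)^2)) - 7 = -2608] add 7: x sits inside (… - 7). So sub: -(((-3*(-2*x)) - 9)^2) = -2601.
Step 2. [-(((-3*(-2*x)) - 9)^2) = -2601] leading − — multiply by −1, so neg: ((-3*(-2*x)) - 9)^2 = 2601.
Step 3. [((-3*(-2*x)) - 9)^2 = 2601] √ both sides: 2601 ≥ 0 gives two branches, so sqrt: (-3*(-2*x)) - 9 = 51 or -51.
Step 4. [(-3*(-2*x)) - 9 = 51 or -51] peel the -9: add 9 from each side ⇒ sub: -3*(-2*x) = 60 or -42.
Step 5. [-3*(-2*x) = 60 or -42] LHS = -3·(…); ÷-3 both sides. So div: -2*x = -20 or 14.
Step 6. [-2*x = -20 or 14] -2·(inner) — divide through by -2. So div: x = 10 or -7.

Answer: x ∈ {-7, 10}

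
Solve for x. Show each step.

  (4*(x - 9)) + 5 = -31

Step 1. [(4*(x - 9)) + 5 = -31] subtract 5: x sits inside (… + 5), so sub: 4*(x - 9) = -36.
Step 2. [4*(x - 9) = -36] 4 out front; divide by 4 ⇒ div: x - 9 = -9.
Step 3. [x - 9 = -9] the outer -9 inverts by adding 9 ⇒ sub: x = 0.

Answer: x ∈ {0}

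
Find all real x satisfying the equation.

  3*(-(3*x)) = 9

Step 1. [3*(-(3*x)) = 9] LHS = 3·(…); ÷3 both sides. So div: -(3*x) = 3.
Step 2. [-(3*x) = 3] flip signs both sides, so neg: 3*x = -3.
Step 3. [3*x = -3] 3·(inner) — divide through by 3. So div: x = -1.

Answer: x ∈ {-1}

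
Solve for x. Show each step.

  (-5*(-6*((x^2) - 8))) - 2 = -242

Step 1. [(-5*(-6*((x^2) - 8))) - 2 = -242] add 2: x sits inside (… - 2) ⇒ sub: -5*(-6*((x^2) - 8)) = -240.
Step 2. [-5*(-6*((x^2) - 8)) = -240] -5·(inner) — divide through by -5 ⇒ div: -6*((x^2) - 8) = 48.
Step 3. [-6*((x^2) - 8) = 48] -6·(inner) — divide through by -6, so div: (x^2) - 8 = -8.
Step 4. [(x^2) - 8 = -8] 8 comes off first (add 8) ⇒ sub: x^2 = 0.
Step 5. [x^2 = 0] LHS squared, RHS 0 ≥ 0: apply √ (±), so sqrt: x = 0.

Answer: x ∈ {0}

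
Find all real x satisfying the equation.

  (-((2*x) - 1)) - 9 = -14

Step 1. [(-((2*x) - 1)) - 9 = -14] add 9: x sits inside (… - 9), so sub: -((2*x) - 1) = -5.
Step 2. [-((2*x) - 1) = -5] flip signs both sides, so neg: (2*x) - 1 = 5.
Step 3. [(2*x) - 1 = 5] add 1: x sits inside (… - 1). So sub: 2*x = 6.
Step 4. [2*x = 6] 2 out front; divide by 2, so div: x = 3.

Answer: x ∈ {3}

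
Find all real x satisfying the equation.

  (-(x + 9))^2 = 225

Step 1. [(-(x + 9))^2 = 225] LHS squared, RHS 225 ≥ 0: apply √ (±) ⇒ sqrt: -(x + 9) = 15 or -15.
Step 2. [-(x + 9) = 15 or -15] flip signs both sides. So neg: x + 9 = -15 or 15.
Step 3. [x + 9 = -15 or 15] subtract 9: x sits inside (… + 9) ⇒ sub: x = -24 or 6.

Answer: x ∈ {-24, 6}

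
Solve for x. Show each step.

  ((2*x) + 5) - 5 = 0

Step 1. [((2*x) + 5) - 5 = 0] the outer -5 inverts by adding 5. So sub: (2*x) + 5 = 5.
Step 2. [(2*x) + 5 = 5] subtract 5: x sits inside (… + 5) ⇒ sub: 2*x = 0.
Step 3. [2*x = 0] LHS = 2·(…); ÷2 both sides, so div: x = 0.

Answer: x ∈ {0}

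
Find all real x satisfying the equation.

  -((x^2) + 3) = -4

Step 1. [-((x^2) + 3) = -4] LHS negated; negate both sides, so neg: (x^2) + 3 = 4.
Step 2. [(x^2) + 3 = 4] the outer +3 inverts by subtracting 3. So sub: x^2 = 1.
Step 3. [x^2 = 1] √ both sides: 1 ≥ 0 gives two branches, so sqrt: x = 1 or -1.

Answer: x ∈ {-1, 1}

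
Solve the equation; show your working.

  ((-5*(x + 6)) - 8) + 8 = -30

Step 1. [((-5*(x + 6)) - 8) + 8 = -30] the outer +8 inverts by subtracting 8. So sub: (-5*(x + 6)) - 8 = -38.
Step 2. [(-5*(x + 6)) - 8 = -38] -8 is outermost — add 8 both sides ⇒ sub: -5*(x + 6) = -30.
Step 3. [-5*(x + 6) = -30] -5 out front; divide by -5. So div: x + 6 = 6.
Step 4. [x + 6 = 6] subtract 6: x sits inside (… + 6), so sub: x = 0.

Answer: x ∈ {0}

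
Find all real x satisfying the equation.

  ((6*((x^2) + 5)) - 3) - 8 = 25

Step 1. [((6*((x^2) + 5)) - 3) - 8 = 25] the outer -8 inverts by adding 8 ⇒ sub: (6*((x^2) + 5)) - 3 = 33.
Step 2. [(6*((x^2) + 5)) - 3 = 33] the outer -3 inverts by adding 3 ⇒ sub: 6*((x^2) + 5) = 36.
Step 3. [6*((x^2) + 5) = 36] divide by the outer 6, so div: (x^2) + 5 = 6.
Step 4. [(x^2) + 5 = 6] 5 comes off first (subtract 5) ⇒ sub: x^2 = 1.
Step 5. [x^2 = 1] √ both sides: 1 ≥ 0 gives two branches, so sqrt: x = 1 or -1.

Answer: x ∈ {-1, 1}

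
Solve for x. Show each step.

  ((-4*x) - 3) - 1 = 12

Step 1. [((-4*x) - 3) - 1 = 12] 1 comes off first (add 1). So sub: (-4*x) - 3 = 13.
Step 2. [(-4*x) - 3 = 13] peel the -3: add 3 from each side ⇒ sub: -4*x = 16.
Step 3. [-4*x = 16] leading coefficient -4: divide by -4, so div: x = -4.

Answer: x ∈ {-4}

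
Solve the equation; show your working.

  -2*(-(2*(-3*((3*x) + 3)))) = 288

Step 1. [-2*(-(2*(-3*((3*x) + 3)))) = 288] divide by the outer -2, so div: -(2*(-3*((3*x) + 3))) = -144.
Step 2. [-(2*(-3*((3*x) + 3))) = -144] leading − — multiply by −1. So neg: 2*(-3*((3*x) + 3)) = 144.
Step 3. [2*(-3*((3*x) + 3)) = 144] LHS = 2·(…); ÷2 both sides. So div: -3*((3*x) + 3) = 72.
Step 4. [-3*((3*x) + 3) = 72] LHS = -3·(…); ÷-3 both sides, so div: (3*x) + 3 = -24.
Step 5. [(3*x) + 3 = -24] 3 divides every term; factor it out ⇒ factor: x + 1 = -8.
Step 6. [x + 1 = -8] +1 is outermost — subtract 1 both sides ⇒ sub: x = -9.

Answer: x ∈ {-9}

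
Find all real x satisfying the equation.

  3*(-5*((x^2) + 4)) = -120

Step 1. [3*(-5*((x^2) + 4)) = -120] 3·(inner) — divide through by 3 ⇒ div: -5*((x^2) + 4) = -40.
Step 2. [-5*((x^2) + 4) = -40] leading coefficient -5: divide by -5. So div: (x^2) + 4 = 8.
Step 3. [(x^2) + 4 = 8] peel the +4: subtract 4 from each side ⇒ sub: x^2 = 4.
Step 4. [x^2 = 4] √ both sides: 4 ≥ 0 gives two branches, so sqrt: x = 2 or -2.

Answer: x ∈ {-2, 2}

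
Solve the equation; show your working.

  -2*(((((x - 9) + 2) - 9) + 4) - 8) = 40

Step 1. [-2*(((((x - 9) + 2) - 9) + 4) - 8) = 40] -2·(inner) — divide through by -2, so div: ((((x - 9) + 2) - 9) + 4) - 8 = -20.
Step 2. [((((x - 9) + 2) - 9) + 4) - 8 = -20] -8 is outermost — add 8 both sides, so sub: (((x - 9) + 2) - 9) + 4 = -12.
Step 3. [(((x - 9) + 2) - 9) + 4 = -12] +4 is outermost — subtract 4 both sides. So sub: ((x - 9) + 2) - 9 = -16.
Step 4. [((x - 9) + 2) - 9 = -16] 9 comes off first (add 9). So sub: (x - 9) + 2 = -7.
Step 5. [(x - 9) + 2 = -7] the outer +2 inverts by subtracting 2, so sub: x - 9 = -9.
Step 6. [x - 9 = -9] the outer -9 inverts by adding 9, so sub: x = 0.

Answer: x ∈ {0}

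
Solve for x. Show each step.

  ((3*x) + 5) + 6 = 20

Step 1. [((3*x) + 5) + 6 = 20] +6 is outermost — subtract 6 both sides, so sub: (3*x) + 5 = 14.
Step 2. [(3*x) + 5 = 14] +5 is outermost — subtract 5 both sides. So sub: 3*x = 9.
Step 3. [3*x = 9] leading coefficient 3: divide by 3 ⇒ div: x = 3.

Answer: x ∈ {3}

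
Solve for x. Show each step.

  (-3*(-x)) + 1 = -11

Step 1. [(-3*(-x)) + 1 = -11] 1 comes off first (subtract 1). So sub: -3*(-x) = -12.
Step 2. [-3*(-x) = -12] divide by the outer -3 ⇒ div: -x = 4.
Step 3. [-x = 4] leading − — multiply by −1, so neg: x = -4.

Answer: x ∈ {-4}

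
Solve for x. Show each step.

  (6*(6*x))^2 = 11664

Step 1. [(6*(6*x))^2 = 11664] LHS squared, RHS 11664 ≥ 0: apply √ (±) ⇒ sqrt: 6*(6*x) = 108 or -108.
Step 2. [6*(6*x) = 108 or -108] 6·(inner) — divide through by 6 ⇒ div: 6*x = 18 or -18.
Step 3. [6*x = 18 or -18] divide by the outer 6. So div: x = 3 or -3.

Answer: x ∈ {-3, 3}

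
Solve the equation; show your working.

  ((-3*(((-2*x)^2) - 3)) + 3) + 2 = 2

Step 1. [((-3*(((-2*x)^2) - 3)) + 3) + 2 = 2] subtract 2: x sits inside (… + 2), so sub: (-3*(((-2*x)^2) - 3)) + 3 = 0.
Step 2. [(-3*(((-2*x)^2) - 3)) + 3 = 0] 3 comes off first (subtract 3) ⇒ sub: -3*(((-2*x)^2) - 3) = -3.
Step 3. [-3*(((-2*x)^2) - 3) = -3] leading coefficient -3: divide by -3. So div: ((-2*x)^2) - 3 = 1.
Step 4. [((-2*x)^2) - 3 = 1] add 3: x sits inside (… - 3). So sub: (-2*x)^2 = 4.
Step 5. [(-2*x)^2 = 4] √ both sides: 4 ≥ 0 gives two branches, so sqrt: -2*x = 2 or -2.
Step 6. [-2*x = 2 or -2] LHS = -2·(…); ÷-2 both sides ⇒ div: x = -1 or 1.

Answer: x ∈ {-1, 1}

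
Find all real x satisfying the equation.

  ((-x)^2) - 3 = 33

Step 1. [((-x)^2) - 3 = 33] the outer -3 inverts by adding 3, so sub: (-x)^2 = 36.
Step 2. [(-x)^2 = 36] LHS squared, RHS 36 ≥ 0: apply √ (±). So sqrt: -x = 6 or -6.
Step 3. [-x = 6 or -6] LHS negated; negate both sides ⇒ neg: x = -6 or 6.

Answer: x ∈ {-6, 6}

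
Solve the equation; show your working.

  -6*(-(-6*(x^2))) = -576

Step 1. [-6*(-(-6*(x^2))) = -576] LHS = -6·(…); ÷-6 both sides ⇒ div: -(-6*(x^2)) = 96.
Step 2. [-(-6*(x^2)) = 96] LHS negated; negate both sides. So neg: -6*(x^2) = -96.
Step 3. [-6*(x^2) = -96] -6 out front; divide by -6. So div: x^2 = 16.
Step 4. [x^2 = 16] √ both sides: 16 ≥ 0 gives two branches, so sqrt: x = 4 or -4.

Answer: x ∈ {-4, 4}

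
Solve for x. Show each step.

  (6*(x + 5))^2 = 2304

Step 1. [(6*(x + 5))^2 = 2304] 2304 ≥ 0, LHS is (·)² — take ±√ ⇒ sqrt: 6*(x + 5) = 48 or -48.
Step 2. [6*(x + 5) = 48 or -48] leading coefficient 6: divide by 6 ⇒ div: x + 5 = 8 or -8.
Step 3. [x + 5 = 8 or -8] subtract 5: x sits inside (… + 5). So sub: x = 3 or -13.

Answer: x ∈ {-13, 3}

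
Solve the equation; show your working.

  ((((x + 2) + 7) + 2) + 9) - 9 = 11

Step 1. [((((x + 2) + 7) + 2) + 9) - 9 = 11] the outer -9 inverts by adding 9. So sub: (((x + 2) + 7) + 2) + 9 = 20.
Step 2. [(((x + 2) + 7) + 2) + 9 = 20] peel the +9: subtract 9 from each side. So sub: ((x + 2) + 7) + 2 = 11.
Step 3. [((x + 2) + 7) + 2 = 11] 2 comes off first (subtract 2). So sub: (x + 2) + 7 = 9.
Step 4. [(x + 2) + 7 = 9] the outer +7 inverts by subtracting 7. So sub: x + 2 = 2.
Step 5. [x + 2 = 2] +2 is outermost — subtract 2 both sides ⇒ sub: x = 0.

Answer: x ∈ {0}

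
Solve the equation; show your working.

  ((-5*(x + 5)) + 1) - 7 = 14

Step 1. [((-5*(x + 5)) + 1) - 7 = 14] add 7: x sits inside (… - 7). So sub: (-5*(x + 5)) + 1 = 21.
Step 2. [(-5*(x + 5)) + 1 = 21] peel the +1: subtract 1 from each side. So sub: -5*(x + 5) = 20.
Step 3. [-5*(x + 5) = 20] LHS = -5·(…); ÷-5 both sides ⇒ div: x + 5 = -4.
Step 4. [x + 5 = -4] the outer +5 inverts by subtracting 5, so sub: x = -9.

Answer: x ∈ {-9}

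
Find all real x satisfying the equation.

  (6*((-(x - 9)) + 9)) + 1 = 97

Step 1. [(6*((-(x - 9)) + 9)) + 1 = 97] peel the +1: subtract 1 from each side. So sub: 6*((-(x - 9)) + 9) = 96.
Step 2. [6*((-(x - 9)) + 9) = 96] 6·(inner) — divide through by 6, so div: (-(x - 9)) + 9 = 16.
Step 3. [(-(x - 9)) + 9 = 16] +9 is outermost — subtract 9 both sides, so sub: -(x - 9) = 7.
Step 4. [-(x - 9) = 7] flip signs both sides ⇒ neg: x - 9 = -7.
Step 5. [x - 9 = -7] the outer -9 inverts by adding 9, so sub: x = 2.

Answer: x ∈ {2}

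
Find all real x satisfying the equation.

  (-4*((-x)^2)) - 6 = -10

Step 1. [(-4*((-x)^2)) - 6 = -10] 6 comes off first (add 6) ⇒ sub: -4*((-x)^2) = -4.
Step 2. [-4*((-x)^2) = -4] LHS = -4·(…); ÷-4 both sides, so div: (-x)^2 = 1.
Step 3. [(-x)^2 = 1] LHS squared, RHS 1 ≥ 0: apply √ (±). So sqrt: -x = 1 or -1.
Step 4. [-x = 1 or -1] flip signs both sides. So neg: x = -1 or 1.

Answer: x ∈ {-1, 1}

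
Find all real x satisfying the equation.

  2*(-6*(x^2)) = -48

Step 1. [2*(-6*(x^2)) = -48] LHS = 2·(…); ÷2 both sides. So div: -6*(x^2) = -24.
Step 2. [-6*(x^2) = -24] LHS = -6·(…); ÷-6 both sides ⇒ div: x^2 = 4.
Step 3. [x^2 = 4] √ both sides: 4 ≥ 0 gives two branches, so sqrt: x = 2 or -2.

Answer: x ∈ {-2, 2}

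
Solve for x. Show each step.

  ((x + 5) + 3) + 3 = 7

Step 1. [((x + 5) + 3) + 3 = 7] peel the +3: subtract 3 from each side ⇒ sub: (x + 5) + 3 = 4.
Step 2. [(x + 5) + 3 = 4] +3 is outermost — subtract 3 both sides ⇒ sub: x + 5 = 1.
Step 3. [x + 5 = 1] peel the +5: subtract 5 from each side. So sub: x = -4.

Answer: x ∈ {-4}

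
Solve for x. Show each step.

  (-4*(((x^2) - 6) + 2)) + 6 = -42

Step 1. [(-4*(((x^2) - 6) + 2)) + 6 = -42] subtract 6: x sits inside (… + 6), so sub: -4*(((x^2) - 6) + 2) = -48.
Step 2. [-4*(((x^2) - 6) + 2) = -48] -4·(inner) — divide through by -4, so div: ((x^2) - 6) + 2 = 12.
Step 3. [((x^2) - 6) + 2 = 12] peel the +2: subtract 2 from each side. So sub: (x^2) - 6 = 10.
Step 4. [(x^2) - 6 = 10] 6 comes off first (add 6), so sub: x^2 = 16.
Step 5. [x^2 = 16] √ both sides: 16 ≥ 0 gives two branches, so sqrt: x = 4 or -4.

Answer: x ∈ {-4, 4}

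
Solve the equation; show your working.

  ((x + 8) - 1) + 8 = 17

Step 1. [((x + 8) - 1) + 8 = 17] subtract 8: x sits inside (… + 8), so sub: (x + 8) - 1 = 9.
Step 2. [(x + 8) - 1 = 9] -1 is outermost — add 1 both sides. So sub: x + 8 = 10.
Step 3. [x + 8 = 10] subtract 8: x sits inside (… + 8) ⇒ sub: x = 2.

Answer: x ∈ {2}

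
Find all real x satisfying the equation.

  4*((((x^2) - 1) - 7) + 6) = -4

Step 1. [4*((((x^2) - 1) - 7) + 6) = -4] 4 out front; divide by 4. So div: (((x^2) - 1) - 7) + 6 = -1.
Step 2. [(((x^2) - 1) - 7) + 6 = -1] +6 is outermost — subtract 6 both sides. So sub: ((x^2) - 1) - 7 = -7.
Step 3. [((x^2) - 1) - 7 = -7] 7 comes off first (add 7), so sub: (x^2) - 1 = 0.
Step 4. [(x^2) - 1 = 0] 1 comes off first (add 1). So sub: x^2 = 1.
Step 5. [x^2 = 1] √ both sides: 1 ≥ 0 gives two branches ⇒ sqrt: x = 1 or -1.

Answer: x ∈ {-1, 1}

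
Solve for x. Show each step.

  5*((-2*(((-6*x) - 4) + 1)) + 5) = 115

Step 1. [5*((-2*(((-6*x) - 4) + 1)) + 5) = 115] 5·(inner) — divide through by 5 ⇒ div: (-2*(((-6*x) - 4) + 1)) + 5 = 23.
Step 2. [(-2*(((-6*x) - 4) + 1)) + 5 = 23] +5 is outermost — subtract 5 both sides, so sub: -2*(((-6*x) - 4) + 1) = 18.
Step 3. [-2*(((-6*x) - 4) + 1) = 18] leading coefficient -2: divide by -2. So div: ((-6*x) - 4) + 1 = -9.
Step 4. [((-6*x) - 4) + 1 = -9] +1 is outermost — subtract 1 both sides. So sub: (-6*x) - 4 = -10.
Step 5. [(-6*x) - 4 = -10] peel the -4: add 4 from each side ⇒ sub: -6*x = -6.
Step 6. [-6*x = -6] leading coefficient -6: divide by -6, so div: x = 1.

Answer: x ∈ {1}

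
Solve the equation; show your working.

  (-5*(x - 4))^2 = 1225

Step 1. [(-5*(x - 4))^2 = 1225] 1225 ≥ 0, LHS is (·)² — take ±√, so sqrt: -5*(x - 4) = 35 or -35.
Step 2. [-5*(x - 4) = 35 or -35] -5·(inner) — divide through by -5 ⇒ div: x - 4 = -7 or 7.
Step 3. [x - 4 = -7 or 7] 4 comes off first (add 4), so sub: x = -3 or 11.

Answer: x ∈ {-3, 11}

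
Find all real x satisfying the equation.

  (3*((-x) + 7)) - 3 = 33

Step 1. [(3*((-x) + 7)) - 3 = 33] common factor 3 (LHS and 33) — divide through. So factor: ((-x) + 7) - 1 = 11.
Step 2. [((-x) + 7) - 1 = 11] -1 is outermost — add 1 both sides. So sub: (-x) + 7 = 12.
Step 3. [(-x) + 7 = 12] subtract 7: x sits inside (… + 7), so sub: -x = 5.
Step 4. [-x = 5] LHS negated; negate both sides, so neg: x = -5.

Answer: x ∈ {-5}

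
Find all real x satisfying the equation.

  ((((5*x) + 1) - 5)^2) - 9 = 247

Step 1. [((((5*x) + 1) - 5)^2) - 9 = 247] 9 comes off first (add 9), so sub: (((5*x) + 1) - 5)^2 = 256.
Step 2. [(((5*x) + 1) - 5)^2 = 256] 256 ≥ 0, LHS is (·)² — take ±√. So sqrt: ((5*x) + 1) - 5 = 16 or -16.
Step 3. [((5*x) + 1) - 5 = 16 or -16] the outer -5 inverts by adding 5, so sub: (5*x) + 1 = 21 or -11.
Step 4. [(5*x) + 1 = 21 or -11] peel the +1: subtract 1 from each side ⇒ sub: 5*x = 20 or -12.
Step 5. [5*x = 20 or -12] leading coefficient 5: divide by 5 ⇒ div: x = 4 or -12/5.

Answer: x ∈ {-12/5, 4}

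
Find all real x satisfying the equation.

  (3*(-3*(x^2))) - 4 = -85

Step 1. [(3*(-3*(x^2))) - 4 = -85] peel the -4: add 4 from each side ⇒ sub: 3*(-3*(x^2)) = -81.
Step 2. [3*(-3*(x^2)) = -81] divide by the outer 3 ⇒ div: -3*(x^2) = -27.
Step 3. [-3*(x^2) = -27] -3·(inner) — divide through by -3. So div: x^2 = 9.
Step 4. [x^2 = 9] LHS squared, RHS 9 ≥ 0: apply √ (±), so sqrt: x = 3 or -3.

Answer: x ∈ {-3, 3}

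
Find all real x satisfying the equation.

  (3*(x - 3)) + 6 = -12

Step 1. [(3*(x - 3)) + 6 = -12] 3 | LHS and 3 | -12: pull 3 out, so factor: (x - 3) + 2 = -4.
Step 2. [(x - 3) + 2 = -4] +2 is outermost — subtract 2 both sides. So sub: x - 3 = -6.
Step 3. [x - 3 = -6] peel the -3: add 3 from each side. So sub: x = -3.

Answer: x ∈ {-3}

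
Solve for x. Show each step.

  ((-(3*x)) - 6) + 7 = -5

Step 1. [((-(3*x)) - 6) + 7 = -5] +7 is outermost — subtract 7 both sides ⇒ sub: (-(3*x)) - 6 = -12.
Step 2. [(-(3*x)) - 6 = -12] add 6: x sits inside (… - 6), so sub: -(3*x) = -6.
Step 3. [-(3*x) = -6] flip signs both sides ⇒ neg: 3*x = 6.
Step 4. [3*x = 6] 3 out front; divide by 3, so div: x = 2.

Answer: x ∈ {2}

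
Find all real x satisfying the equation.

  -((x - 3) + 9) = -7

Step 1. [-((x - 3) + 9) = -7] flip signs both sides ⇒ neg: (x - 3) + 9 = 7.
Step 2. [(x - 3) + 9 = 7] subtract 9: x sits inside (… + 9). So sub: x - 3 = -2.
Step 3. [x - 3 = -2] the outer -3 inverts by adding 3. So sub: x = 1.

Answer: x ∈ {1}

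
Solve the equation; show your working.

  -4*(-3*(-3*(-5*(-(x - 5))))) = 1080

Step 1. [-4*(-3*(-3*(-5*(-(x - 5))))) = 1080] divide by the outer -4 ⇒ div: -3*(-3*(-5*(-(x - 5)))) = -270.
Step 2. [-3*(-3*(-5*(-(x - 5)))) = -270] LHS = -3·(…); ÷-3 both sides, so div: -3*(-5*(-(x - 5))) = 90.
Step 3. [-3*(-5*(-(x - 5))) = 90] -3 out front; divide by -3 ⇒ div: -5*(-(x - 5)) = -30.
Step 4. [-5*(-(x - 5)) = -30] -5 out front; divide by -5. So div: -(x - 5) = 6.
Step 5. [-(x - 5) = 6] leading − — multiply by −1, so neg: x - 5 = -6.
Step 6. [x - 5 = -6] the outer -5 inverts by adding 5 ⇒ sub: x = -1.

Answer: x ∈ {-1}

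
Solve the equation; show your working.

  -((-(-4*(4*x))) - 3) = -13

Step 1. [-((-(-4*(4*x))) - 3) = -13] LHS negated; negate both sides ⇒ neg: (-(-4*(4*x))) - 3 = 13.
Step 2. [(-(-4*(4*x))) - 3 = 13] -3 is outermost — add 3 both sides ⇒ sub: -(-4*(4*x)) = 16.
Step 3. [-(-4*(4*x)) = 16] flip signs both sides, so neg: -4*(4*x) = -16.
Step 4. [-4*(4*x) = -16] LHS = -4·(…); ÷-4 both sides ⇒ div: 4*x = 4.
Step 5. [4*x = 4] divide by the outer 4, so div: x = 1.

Answer: x ∈ {1}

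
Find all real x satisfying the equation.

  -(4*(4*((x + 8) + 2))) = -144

Step 1. [-(4*(4*((x + 8) + 2))) = -144] flip signs both sides ⇒ neg: 4*(4*((x + 8) + 2)) = 144.
Step 2. [4*(4*((x + 8) + 2)) = 144] 4 out front; divide by 4, so div: 4*((x + 8) + 2) = 36.
Step 3. [4*((x + 8) + 2) = 36] LHS = 4·(…); ÷4 both sides. So div: (x + 8) + 2 = 9.
Step 4. [(x + 8) + 2 = 9] +2 is outermost — subtract 2 both sides. So sub: x + 8 = 7.
Step 5. [x + 8 = 7] subtract 8: x sits inside (… + 8), so sub: x = -1.

Answer: x ∈ {-1}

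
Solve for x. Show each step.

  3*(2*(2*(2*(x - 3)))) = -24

Step 1. [3*(2*(2*(2*(x - 3)))) = -24] LHS = 3·(…); ÷3 both sides, so div: 2*(2*(2*(x - 3))) = -8.
Step 2. [2*(2*(2*(x - 3))) = -8] 2·(inner) — divide through by 2 ⇒ div: 2*(2*(x - 3)) = -4.
Step 3. [2*(2*(x - 3)) = -4] divide by the outer 2, so div: 2*(x - 3) = -2.
Step 4. [2*(x - 3) = -2] LHS = 2·(…); ÷2 both sides, so div: x - 3 = -1.
Step 5. [x - 3 = -1] -3 is outermost — add 3 both sides, so sub: x = 2.

Answer: x ∈ {2}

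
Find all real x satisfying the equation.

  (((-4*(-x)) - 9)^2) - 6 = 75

Step 1. [(((-4*(-x)) - 9)^2) - 6 = 75] -6 is outermost — add 6 both sides ⇒ sub: ((-4*(-x)) - 9)^2 = 81.
Step 2. [((-4*(-x)) - 9)^2 = 81] 81 ≥ 0, LHS is (·)² — take ±√, so sqrt: (-4*(-x)) - 9 = 9 or -9.
Step 3. [(-4*(-x)) - 9 = 9 or -9] the outer -9 inverts by adding 9. So sub: -4*(-x) = 18 or 0.
Step 4. [-4*(-x) = 18 or 0] leading coefficient -4: divide by -4, so div: -x = -9/2 or 0.
Step 5. [-x = -9/2 or 0] leading − — multiply by −1 ⇒ neg: x = 9/2 or 0.

Answer: x ∈ {0, 9/2}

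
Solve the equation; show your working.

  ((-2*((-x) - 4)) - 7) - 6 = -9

Step 1. [((-2*((-x) - 4)) - 7) - 6 = -9] add 6: x sits inside (… - 6). So sub: (-2*((-x) - 4)) - 7 = -3.
Step 2. [(-2*((-x) - 4)) - 7 = -3] the outer -7 inverts by adding 7. So sub: -2*((-x) - 4) = 4.
Step 3. [-2*((-x) - 4) = 4] -2·(inner) — divide through by -2, so div: (-x) - 4 = -2.
Step 4. [(-x) - 4 = -2] 4 comes off first (add 4), so sub: -x = 2.
Step 5. [-x = 2] LHS negated; negate both sides, so neg: x = -2.

Answer: x ∈ {-2}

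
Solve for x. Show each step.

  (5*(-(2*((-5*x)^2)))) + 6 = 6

Step 1. [(5*(-(2*((-5*x)^2)))) + 6 = 6] 6 comes off first (subtract 6). So sub: 5*(-(2*((-5*x)^2))) = 0.
Step 2. [5*(-(2*((-5*x)^2))) = 0] 5·(inner) — divide through by 5 ⇒ div: -(2*((-5*x)^2)) = 0.
Step 3. [-(2*((-5*x)^2)) = 0] leading − — multiply by −1, so neg: 2*((-5*x)^2) = 0.
Step 4. [2*((-5*x)^2) = 0] 2·(inner) — divide through by 2. So div: (-5*x)^2 = 0.
Step 5. [(-5*x)^2 = 0] 0 ≥ 0, LHS is (·)² — take ±√ ⇒ sqrt: -5*x = 0.
Step 6. [-5*x = 0] leading coefficient -5: divide by -5. So div: x = 0.

Answer: x ∈ {0}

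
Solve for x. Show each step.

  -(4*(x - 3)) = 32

Step 1. [-(4*(x - 3)) = 32] leading − — multiply by −1. So neg: 4*(x - 3) = -32.
Step 2. [4*(x - 3) = -32] divide by the outer 4, so div: x - 3 = -8.
Step 3. [x - 3 = -8] -3 is outermost — add 3 both sides, so sub: x = -5.

Answer: x ∈ {-5}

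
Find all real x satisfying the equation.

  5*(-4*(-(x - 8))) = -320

Step 1. [5*(-4*(-(x - 8))) = -320] 5·(inner) — divide through by 5, so div: -4*(-(x - 8)) = -64.
Step 2. [-4*(-(x - 8)) = -64] leading coefficient -4: divide by -4 ⇒ div: -(x - 8) = 16.
Step 3. [-(x - 8) = 16] leading − — multiply by −1 ⇒ neg: x - 8 = -16.
Step 4. [x - 8 = -16] the outer -8 inverts by adding 8, so sub: x = -8.

Answer: x ∈ {-8}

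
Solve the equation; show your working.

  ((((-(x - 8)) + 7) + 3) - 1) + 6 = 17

Step 1. [((((-(x - 8)) + 7) + 3) - 1) + 6 = 17] the outer +6 inverts by subtracting 6. So sub: (((-(x - 8)) + 7) + 3) - 1 = 11.
Step 2. [(((-(x - 8)) + 7) + 3) - 1 = 11] -1 is outermost — add 1 both sides ⇒ sub: ((-(x - 8)) + 7) + 3 = 12.
Step 3. [((-(x - 8)) + 7) + 3 = 12] the outer +3 inverts by subtracting 3, so sub: (-(x - 8)) + 7 = 9.
Step 4. [(-(x - 8)) + 7 = 9] the outer +7 inverts by subtracting 7 ⇒ sub: -(x - 8) = 2.
Step 5. [-(x - 8) = 2] leading − — multiply by −1 ⇒ neg: x - 8 = -2.
Step 6. [x - 8 = -2] -8 is outermost — add 8 both sides ⇒ sub: x = 6.

Answer: x ∈ {6}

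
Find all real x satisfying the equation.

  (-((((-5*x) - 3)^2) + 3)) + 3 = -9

Step 1. [(-((((-5*x) - 3)^2) + 3)) + 3 = -9] +3 is outermost — subtract 3 both sides ⇒ sub: -((((-5*x) - 3)^2) + 3) = -12.
Step 2. [-((((-5*x) - 3)^2) + 3) = -12] flip signs both sides ⇒ neg: (((-5*x) - 3)^2) + 3 = 12.
Step 3. [(((-5*x) - 3)^2) + 3 = 12] peel the +3: subtract 3 from each side, so sub: ((-5*x) - 3)^2 = 9.
Step 4. [((-5*x) - 3)^2 = 9] √ both sides: 9 ≥ 0 gives two branches, so sqrt: (-5*x) - 3 = 3 or -3.
Step 5. [(-5*x) - 3 = 3 or -3] -3 is outermost — add 3 both sides. So sub: -5*x = 6 or 0.
Step 6. [-5*x = 6 or 0] divide by the outer -5, so div: x = -6/5 or 0.

Answer: x ∈ {-6/5, 0}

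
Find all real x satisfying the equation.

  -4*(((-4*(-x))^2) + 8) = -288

Step 1. [-4*(((-4*(-x))^2) + 8) = -288] -4·(inner) — divide through by -4 ⇒ div: ((-4*(-x))^2) + 8 = 72.
Step 2. [((-4*(-x))^2) + 8 = 72] peel the +8: subtract 8 from each side ⇒ sub: (-4*(-x))^2 = 64.
Step 3. [(-4*(-x))^2 = 64] 64 ≥ 0, LHS is (·)² — take ±√, so sqrt: -4*(-x) = 8 or -8.
Step 4. [-4*(-x) = 8 or -8] leading coefficient -4: divide by -4. So div: -x = -2 or 2.
Step 5. [-x = -2 or 2] leading − — multiply by −1 ⇒ neg: x = 2 or -2.

Answer: x ∈ {-2, 2}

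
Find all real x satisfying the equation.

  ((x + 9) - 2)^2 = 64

Step 1. [((x + 9) - 2)^2 = 64] 64 ≥ 0, LHS is (·)² — take ±√ ⇒ sqrt: (x + 9) - 2 = 8 or -8.
Step 2. [(x + 9) - 2 = 8 or -8] peel the -2: add 2 from each side, so sub: x + 9 = 10 or -6.
Step 3. [x + 9 = 10 or -6] peel the +9: subtract 9 from each side. So sub: x = 1 or -15.

Answer: x ∈ {-15, 1}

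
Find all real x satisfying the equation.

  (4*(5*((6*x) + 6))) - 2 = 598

Step 1. [(4*(5*((6*x) + 6))) - 2 = 598] peel the -2: add 2 from each side, so sub: 4*(5*((6*x) + 6)) = 600.
Step 2. [4*(5*((6*x) + 6)) = 600] 4 out front; divide by 4, so div: 5*((6*x) + 6) = 150.
Step 3. [5*((6*x) + 6) = 150] leading coefficient 5: divide by 5. So div: (6*x) + 6 = 30.
Step 4. [(6*x) + 6 = 30] 6 | LHS and 6 | 30: pull 6 out ⇒ factor: x + 1 = 5.
Step 5. [x + 1 = 5] +1 is outermost — subtract 1 both sides ⇒ sub: x = 4.

Answer: x ∈ {4}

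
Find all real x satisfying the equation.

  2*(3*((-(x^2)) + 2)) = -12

Step 1. [2*(3*((-(x^2)) + 2)) = -12] 2 out front; divide by 2. So div: 3*((-(x^2)) + 2) = -6.
Step 2. [3*((-(x^2)) + 2) = -6] divide by the outer 3. So div: (-(x^2)) + 2 = -2.
Step 3. [(-(x^2)) + 2 = -2] +2 is outermost — subtract 2 both sides. So sub: -(x^2) = -4.
Step 4. [-(x^2) = -4] LHS negated; negate both sides. So neg: x^2 = 4.
Step 5. [x^2 = 4] √ both sides: 4 ≥ 0 gives two branches. So sqrt: x = 2 or -2.

Answer: x ∈ {-2, 2}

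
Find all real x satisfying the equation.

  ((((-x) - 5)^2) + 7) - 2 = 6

Step 1. [((((-x) - 5)^2) + 7) - 2 = 6] the outer -2 inverts by adding 2. So sub: (((-x) - 5)^2) + 7 = 8.
Step 2. [(((-x) - 5)^2) + 7 = 8] the outer +7 inverts by subtracting 7, so sub: ((-x) - 5)^2 = 1.
Step 3. [((-x) - 5)^2 = 1] √ both sides: 1 ≥ 0 gives two branches ⇒ sqrt: (-x) - 5 = 1 or -1.
Step 4. [(-x) - 5 = 1 or -1] add 5: x sits inside (… - 5). So sub: -x = 6 or 4.
Step 5. [-x = 6 or 4] leading − — multiply by −1. So neg: x = -6 or -4.

Answer: x ∈ {-6, -4}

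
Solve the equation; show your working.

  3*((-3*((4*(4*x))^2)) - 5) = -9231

Step 1. [3*((-3*((4*(4*x))^2)) - 5) = -9231] LHS = 3·(…); ÷3 both sides ⇒ div: (-3*((4*(4*x))^2)) - 5 = -3077.
Step 2. [(-3*((4*(4*x))^2)) - 5 = -3077] -5 is outermost — add 5 both sides, so sub: -3*((4*(4*x))^2) = -3072.
Step 3. [-3*((4*(4*x))^2) = -3072] divide by the outer -3. So div: (4*(4*x))^2 = 1024.
Step 4. [(4*(4*x))^2 = 1024] √ both sides: 1024 ≥ 0 gives two branches, so sqrt: 4*(4*x) = 32 or -32.
Step 5. [4*(4*x) = 32 or -32] 4 out front; divide by 4 ⇒ div: 4*x = 8 or -8.
Step 6. [4*x = 8 or -8] LHS = 4·(…); ÷4 both sides, so div: x = 2 or -2.

Answer: x ∈ {-2, 2}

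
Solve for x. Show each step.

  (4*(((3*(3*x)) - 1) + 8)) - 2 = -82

Step 1. [(4*(((3*(3*x)) - 1) + 8)) - 2 = -82] the outer -2 inverts by adding 2. So sub: 4*(((3*(3*x)) - 1) + 8) = -80.
Step 2. [4*(((3*(3*x)) - 1) + 8) = -80] LHS = 4·(…); ÷4 both sides, so div: ((3*(3*x)) - 1) + 8 = -20.
Step 3. [((3*(3*x)) - 1) + 8 = -20] peel the +8: subtract 8 from each side. So sub: (3*(3*x)) - 1 = -28.
Step 4. [(3*(3*x)) - 1 = -28] peel the -1: add 1 from each side, so sub: 3*(3*x) = -27.
Step 5. [3*(3*x) = -27] 3 out front; divide by 3. So div: 3*x = -9.
Step 6. [3*x = -9] divide by the outer 3 ⇒ div: x = -3.

Answer: x ∈ {-3}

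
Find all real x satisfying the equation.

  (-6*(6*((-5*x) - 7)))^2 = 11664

Step 1. [(-6*(6*((-5*x) - 7)))^2 = 11664] √ both sides: 11664 ≥ 0 gives two branches. So sqrt: -6*(6*((-5*x) - 7)) = 108 or -108.
Step 2. [-6*(6*((-5*x) - 7)) = 108 or -108] -6 out front; divide by -6, so div: 6*((-5*x) - 7) = -18 or 18.
Step 3. [6*((-5*x) - 7) = -18 or 18] divide by the outer 6, so div: (-5*x) - 7 = -3 or 3.
Step 4. [(-5*x) - 7 = -3 or 3] peel the -7: add 7 from each side ⇒ sub: -5*x = 4 or 10.
Step 5. [-5*x = 4 or 10] divide by the outer -5 ⇒ div: x = -4/5 or -2.

Answer: x ∈ {-2, -4/5}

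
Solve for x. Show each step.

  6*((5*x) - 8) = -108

Step 1. [6*((5*x) - 8) = -108] LHS = 6·(…); ÷6 both sides, so div: (5*x) - 8 = -18.
Step 2. [(5*x) - 8 = -18] 8 comes off first (add 8), so sub: 5*x = -10.
Step 3. [5*x = -10] 5·(inner) — divide through by 5 ⇒ div: x = -2.

Answer: x ∈ {-2}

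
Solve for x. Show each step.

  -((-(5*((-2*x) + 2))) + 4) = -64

Step 1. [-((-(5*((-2*x) + 2))) + 4) = -64] flip signs both sides. So neg: (-(5*((-2*x) + 2))) + 4 = 64.
Step 2. [(-(5*((-2*x) + 2))) + 4 = 64] peel the +4: subtract 4 from each side, so sub: -(5*((-2*x) + 2)) = 60.
Step 3. [-(5*((-2*x) + 2)) = 60] LHS negated; negate both sides, so neg: 5*((-2*x) + 2) = -60.
Step 4. [5*((-2*x) + 2) = -60] leading coefficient 5: divide by 5 ⇒ div: (-2*x) + 2 = -12.
Step 5. [(-2*x) + 2 = -12] the outer +2 inverts by subtracting 2, so sub: -2*x = -14.
Step 6. [-2*x = -14] leading coefficient -2: divide by -2, so div: x = 7.

Answer: x ∈ {7}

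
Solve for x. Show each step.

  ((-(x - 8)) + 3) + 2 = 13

Step 1. [((-(x - 8)) + 3) + 2 = 13] subtract 2: x sits inside (… + 2). So sub: (-(x - 8)) + 3 = 11.
Step 2. [(-(x - 8)) + 3 = 11] +3 is outermost — subtract 3 both sides. So sub: -(x - 8) = 8.
Step 3. [-(x - 8) = 8] flip signs both sides. So neg: x - 8 = -8.
Step 4. [x - 8 = -8] peel the -8: add 8 from each side ⇒ sub: x = 0.

Answer: x ∈ {0}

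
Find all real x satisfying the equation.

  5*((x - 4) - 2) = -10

Step 1. [5*((x - 4) - 2) = -10] 5 out front; divide by 5 ⇒ div: (x - 4) - 2 = -2.
Step 2. [(x - 4) - 2 = -2] -2 is outermost — add 2 both sides ⇒ sub: x - 4 = 0.
Step 3. [x - 4 = 0] add 4: x sits inside (… - 4), so sub: x = 4.

Answer: x ∈ {4}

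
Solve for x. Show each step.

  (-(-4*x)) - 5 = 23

Step 1. [(-(-4*x)) - 5 = 23] peel the -5: add 5 from each side, so sub: -(-4*x) = 28.
Step 2. [-(-4*x) = 28] flip signs both sides, so neg: -4*x = -28.
Step 3. [-4*x = -28] -4·(inner) — divide through by -4 ⇒ div: x = 7.

Answer: x ∈ {7}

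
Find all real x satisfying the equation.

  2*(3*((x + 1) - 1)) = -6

Step 1. [2*(3*((x + 1) - 1)) = -6] LHS = 2·(…); ÷2 both sides, so div: 3*((x + 1) - 1) = -3.
Step 2. [3*((x + 1) - 1) = -3] 3 out front; divide by 3 ⇒ div: (x + 1) - 1 = -1.
Step 3. [(x + 1) - 1 = -1] add 1: x sits inside (… - 1) ⇒ sub: x + 1 = 0.
Step 4. [x + 1 = 0] peel the +1: subtract 1 from each side ⇒ sub: x = -1.

Answer: x ∈ {-1}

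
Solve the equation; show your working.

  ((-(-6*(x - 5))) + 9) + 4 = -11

Step 1. [((-(-6*(x - 5))) + 9) + 4 = -11] peel the +4: subtract 4 from each side ⇒ sub: (-(-6*(x - 5))) + 9 = -15.
Step 2. [(-(-6*(x - 5))) + 9 = -15] the outer +9 inverts by subtracting 9, so sub: -(-6*(x - 5)) = -24.
Step 3. [-(-6*(x - 5)) = -24] LHS negated; negate both sides, so neg: -6*(x - 5) = 24.
Step 4. [-6*(x - 5) = 24] -6 out front; divide by -6 ⇒ div: x - 5 = -4.
Step 5. [x - 5 = -4] peel the -5: add 5 from each side. So sub: x = 1.

Answer: x ∈ {1}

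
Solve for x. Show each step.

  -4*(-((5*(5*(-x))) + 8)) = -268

Step 1. [-4*(-((5*(5*(-x))) + 8)) = -268] -4·(inner) — divide through by -4, so div: -((5*(5*(-x))) + 8) = 67.
Step 2. [-((5*(5*(-x))) + 8) = 67] LHS negated; negate both sides, so neg: (5*(5*(-x))) + 8 = -67.
Step 3. [(5*(5*(-x))) + 8 = -67] peel the +8: subtract 8 from each side. So sub: 5*(5*(-x)) = -75.
Step 4. [5*(5*(-x)) = -75] leading coefficient 5: divide by 5 ⇒ div: 5*(-x) = -15.
Step 5. [5*(-x) = -15] divide by the outer 5 ⇒ div: -x = -3.
Step 6. [-x = -3] leading − — multiply by −1, so neg: x = 3.

Answer: x ∈ {3}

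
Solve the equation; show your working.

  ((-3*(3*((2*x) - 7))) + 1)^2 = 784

Step 1. [((-3*(3*((2*x) - 7))) + 1)^2 = 784] √ both sides: 784 ≥ 0 gives two branches ⇒ sqrt: (-3*(3*((2*x) - 7))) + 1 = 28 or -28.
Step 2. [(-3*(3*((2*x) - 7))) + 1 = 28 or -28] subtract 1: x sits inside (… + 1) ⇒ sub: -3*(3*((2*x) - 7)) = 27 or -29.
Step 3. [-3*(3*((2*x) - 7)) = 27 or -29] leading coefficient -3: divide by -3 ⇒ div: 3*((2*x) - 7) = -9 or 29/3.
Step 4. [3*((2*x) - 7) = -9 or 29/3] 3 out front; divide by 3. So div: (2*x) - 7 = -3 or 29/9.
Step 5. [(2*x) - 7 = -3 or 29/9] peel the -7: add 7 from each side ⇒ sub: 2*x = 4 or 92/9.
Step 6. [2*x = 4 or 92/9] 2·(inner) — divide through by 2. So div: x = 2 or 46/9.

Answer: x ∈ {2, 46/9}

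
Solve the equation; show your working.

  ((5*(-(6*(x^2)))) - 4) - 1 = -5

Step 1. [((5*(-(6*(x^2)))) - 4) - 1 = -5] the outer -1 inverts by adding 1. So sub: (5*(-(6*(x^2)))) - 4 = -4.
Step 2. [(5*(-(6*(x^2)))) - 4 = -4] add 4: x sits inside (… - 4). So sub: 5*(-(6*(x^2))) = 0.
Step 3. [5*(-(6*(x^2))) = 0] 5 out front; divide by 5, so div: -(6*(x^2)) = 0.
Step 4. [-(6*(x^2)) = 0] leading − — multiply by −1, so neg: 6*(x^2) = 0.
Step 5. [6*(x^2) = 0] leading coefficient 6: divide by 6 ⇒ div: x^2 = 0.
Step 6. [x^2 = 0] LHS squared, RHS 0 ≥ 0: apply √ (±). So sqrt: x = 0.

Answer: x ∈ {0}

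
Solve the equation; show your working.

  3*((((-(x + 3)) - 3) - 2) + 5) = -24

Step 1. [3*((((-(x + 3)) - 3) - 2) + 5) = -24] 3 out front; divide by 3 ⇒ div: (((-(x + 3)) - 3) - 2) + 5 = -8.
Step 2. [(((-(x + 3)) - 3) - 2) + 5 = -8] 5 comes off first (subtract 5). So sub: ((-(x + 3)) - 3) - 2 = -13.
Step 3. [((-(x + 3)) - 3) - 2 = -13] add 2: x sits inside (… - 2) ⇒ sub: (-(x + 3)) - 3 = -11.
Step 4. [(-(x + 3)) - 3 = -11] the outer -3 inverts by adding 3, so sub: -(x + 3) = -8.
Step 5. [-(x + 3) = -8] LHS negated; negate both sides, so neg: x + 3 = 8.
Step 6. [x + 3 = 8] 3 comes off first (subtract 3). So sub: x = 5.

Answer: x ∈ {5}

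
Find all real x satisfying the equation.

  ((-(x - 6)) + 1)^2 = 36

Step 1. [((-(x - 6)) + 1)^2 = 36] √ both sides: 36 ≥ 0 gives two branches ⇒ sqrt: (-(x - 6)) + 1 = 6 or -6.
Step 2. [(-(x - 6)) + 1 = 6 or -6] peel the +1: subtract 1 from each side. So sub: -(x - 6) = 5 or -7.
Step 3. [-(x - 6) = 5 or -7] flip signs both sides, so neg: x - 6 = -5 or 7.
Step 4. [x - 6 = -5 or 7] add 6: x sits inside (… - 6) ⇒ sub: x = 1 or 13.

Answer: x ∈ {1, 13}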